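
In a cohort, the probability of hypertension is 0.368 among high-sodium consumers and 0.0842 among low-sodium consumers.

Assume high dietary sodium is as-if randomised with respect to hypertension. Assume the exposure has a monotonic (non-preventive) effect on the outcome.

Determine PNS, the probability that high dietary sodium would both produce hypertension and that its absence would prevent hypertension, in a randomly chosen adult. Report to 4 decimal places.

Let p₁ = 0.368, p₀ = 0.0842.
Under exogeneity and monotonicity, PNS = p₁ − p₀.
PNS = 0.368 − 0.0842 = 0.2838

PNS ≈ 0.2838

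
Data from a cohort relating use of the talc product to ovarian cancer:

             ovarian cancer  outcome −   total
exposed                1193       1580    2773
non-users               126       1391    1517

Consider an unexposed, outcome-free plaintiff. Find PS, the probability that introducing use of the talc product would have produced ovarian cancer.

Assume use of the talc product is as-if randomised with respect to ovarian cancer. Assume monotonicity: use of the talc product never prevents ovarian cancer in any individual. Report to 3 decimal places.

PS ≈ 0.379

p₁ = P(outcome | exposed) = 1193/2773 = 0.43022
p₀ = P(outcome | unexposed) = 126/1517 = 0.083059
Under exogeneity and monotonicity, PS = (p₁ − p₀)/(1 − p₀).
PS = (0.43022 − 0.083059) / 0.91694 ≈ 0.3786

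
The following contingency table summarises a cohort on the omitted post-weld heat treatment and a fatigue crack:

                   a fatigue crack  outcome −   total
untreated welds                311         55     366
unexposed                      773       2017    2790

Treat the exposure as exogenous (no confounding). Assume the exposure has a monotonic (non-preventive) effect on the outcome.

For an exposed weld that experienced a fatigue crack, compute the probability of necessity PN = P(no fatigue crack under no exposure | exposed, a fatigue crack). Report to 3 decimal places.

p₁ = P(outcome | exposed) = 311/366 = 0.84973
p₀ = P(outcome | unexposed) = 773/2790 = 0.27706
Under exogeneity and monotonicity, PN = (p₁ − p₀) / p₁.
PN = (0.84973 − 0.27706) / 0.84973 = 0.57267 / 0.84973 ≈ 0.6739

PN ≈ 0.674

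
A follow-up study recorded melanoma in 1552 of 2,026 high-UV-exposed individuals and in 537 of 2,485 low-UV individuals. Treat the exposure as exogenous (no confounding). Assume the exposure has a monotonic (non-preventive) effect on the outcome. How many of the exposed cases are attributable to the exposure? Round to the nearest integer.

p₁ = P(outcome | exposed) = 1552/2026 = 0.76604
p₀ = P(outcome | unexposed) = 537/2485 = 0.2161
PN = (p₁ − p₀)/p₁ = (0.76604 − 0.2161) / 0.76604 ≈ 0.71790.
Attributable cases ≈ PN × (exposed cases) = 0.71790 × 1552 ≈ 1114.19.

about 1114 cases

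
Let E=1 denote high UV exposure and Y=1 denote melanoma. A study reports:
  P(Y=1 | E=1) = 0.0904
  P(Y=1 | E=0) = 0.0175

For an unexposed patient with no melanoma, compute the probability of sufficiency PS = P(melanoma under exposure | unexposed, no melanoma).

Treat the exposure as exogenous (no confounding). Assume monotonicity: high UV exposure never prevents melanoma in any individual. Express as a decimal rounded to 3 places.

Let p₁ = 0.0904, p₀ = 0.0175.
Under exogeneity and monotonicity, PS = (p₁ − p₀) / (1 − p₀).
PS = (0.0904 − 0.0175) / (1 − 0.0175) = 0.0729 / 0.9825 ≈ 0.0742

PS ≈ 0.074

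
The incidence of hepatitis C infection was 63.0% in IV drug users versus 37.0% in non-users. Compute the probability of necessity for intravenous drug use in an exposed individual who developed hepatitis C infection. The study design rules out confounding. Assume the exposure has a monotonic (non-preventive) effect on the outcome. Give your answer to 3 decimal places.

p₁ = 0.63, p₀ = 0.37.
Under exogeneity and monotonicity, PN = (p₁ − p₀) / p₁.
PN = (0.63 − 0.37) / 0.63 = 0.26 / 0.63 ≈ 0.4127

PN ≈ 0.413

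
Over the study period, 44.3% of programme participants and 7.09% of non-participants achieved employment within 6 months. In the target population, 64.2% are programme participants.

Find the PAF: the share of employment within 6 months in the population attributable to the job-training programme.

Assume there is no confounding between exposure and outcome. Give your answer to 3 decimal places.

p₁ = 0.443, p₀ = 0.0709.
Overall risk P(Y=1) = π·p₁ + (1−π)·p₀ = 0.642×0.443 + 0.358×0.0709 = 0.30979.
Under exogeneity, PAF = [P(Y=1) − p₀] / P(Y=1).
PAF = (0.30979 − 0.0709) / 0.30979 ≈ 0.7711

PAF ≈ 0.771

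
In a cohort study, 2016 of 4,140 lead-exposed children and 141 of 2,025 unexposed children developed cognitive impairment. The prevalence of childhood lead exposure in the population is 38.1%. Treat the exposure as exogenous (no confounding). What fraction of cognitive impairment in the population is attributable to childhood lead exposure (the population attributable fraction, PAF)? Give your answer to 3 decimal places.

PAF ≈ 0.695

p₁ = P(outcome | exposed) = 2016/4140 = 0.48696
p₀ = P(outcome | unexposed) = 141/2025 = 0.06963
Overall risk P(Y=1) = π·p₁ + (1−π)·p₀ = 0.381×0.48696 + 0.619×0.06963 = 0.22863.
Under exogeneity, PAF = [P(Y=1) − p₀] / P(Y=1).
PAF = (0.22863 − 0.06963) / 0.22863 ≈ 0.6954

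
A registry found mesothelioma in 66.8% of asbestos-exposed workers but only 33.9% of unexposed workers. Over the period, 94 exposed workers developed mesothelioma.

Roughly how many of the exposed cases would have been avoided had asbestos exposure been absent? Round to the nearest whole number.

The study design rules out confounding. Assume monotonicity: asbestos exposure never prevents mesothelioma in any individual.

p₁ = 0.668, p₀ = 0.339.
PN = (p₁ − p₀)/p₁ = (0.668 − 0.339) / 0.668 ≈ 0.49251.
Attributable cases ≈ PN × (exposed cases) = 0.49251 × 94 ≈ 46.30.

about 46 cases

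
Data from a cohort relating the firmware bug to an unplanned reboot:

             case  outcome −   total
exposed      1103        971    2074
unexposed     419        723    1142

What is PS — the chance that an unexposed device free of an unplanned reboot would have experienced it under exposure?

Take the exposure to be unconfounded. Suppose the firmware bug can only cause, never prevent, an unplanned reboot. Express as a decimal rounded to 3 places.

p₁ = P(outcome | exposed) = 1103/2074 = 0.53182
p₀ = P(outcome | unexposed) = 419/1142 = 0.3669
Under exogeneity and monotonicity, PS = (p₁ − p₀) / (1 − p₀).
PS = (0.53182 − 0.3669) / (1 − 0.3669) = 0.16492 / 0.6331 ≈ 0.2605

PS ≈ 0.260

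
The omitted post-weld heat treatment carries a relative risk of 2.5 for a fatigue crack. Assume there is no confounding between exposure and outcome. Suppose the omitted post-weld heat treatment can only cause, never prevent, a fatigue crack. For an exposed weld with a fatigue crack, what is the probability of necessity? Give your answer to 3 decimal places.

PN ≈ 0.600

Under exogeneity and monotonicity, PN = (RR − 1) / RR = 1 − 1/RR.
PN = (2.5 − 1) / 2.5 = 1.5 / 2.5 ≈ 0.6000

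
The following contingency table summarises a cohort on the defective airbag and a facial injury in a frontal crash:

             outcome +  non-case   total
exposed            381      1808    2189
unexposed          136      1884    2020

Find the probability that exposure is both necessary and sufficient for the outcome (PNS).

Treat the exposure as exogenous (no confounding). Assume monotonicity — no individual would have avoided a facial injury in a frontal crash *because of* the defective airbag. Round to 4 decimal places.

PNS ≈ 0.1067

p₁ = P(outcome | exposed) = 381/2189 = 0.17405
p₀ = P(outcome | unexposed) = 136/2020 = 0.067327
Under exogeneity and monotonicity, PNS = p₁ − p₀.
PNS = 0.17405 − 0.067327 = 0.10673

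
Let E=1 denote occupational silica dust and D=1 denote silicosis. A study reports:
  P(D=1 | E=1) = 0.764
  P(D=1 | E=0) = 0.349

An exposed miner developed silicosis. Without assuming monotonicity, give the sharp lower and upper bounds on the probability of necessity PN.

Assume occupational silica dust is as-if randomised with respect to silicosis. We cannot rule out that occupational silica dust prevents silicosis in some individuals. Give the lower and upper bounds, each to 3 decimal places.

Let p₁ = 0.764, p₀ = 0.349.
Under exogeneity alone the bounds on PN are max{0,(p₁−p₀)/p₁} ≤ PN ≤ min{1,(1−p₀)/p₁}.
  lower = (p₁ − p₀)/p₁ = 0.415 / 0.764 ≈ 0.5432
  upper = min{1, (1 − p₀)/p₁} = 0.651 / 0.764 ≈ 0.8521

0.543 ≤ PN ≤ 0.852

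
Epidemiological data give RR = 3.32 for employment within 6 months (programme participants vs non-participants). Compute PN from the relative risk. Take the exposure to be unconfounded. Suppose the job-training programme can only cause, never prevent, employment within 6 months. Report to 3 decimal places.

PN ≈ 0.699

Under exogeneity and monotonicity, PN = (RR − 1) / RR = 1 − 1/RR.
PN = (3.32 − 1) / 3.32 = 2.32 / 3.32 ≈ 0.6988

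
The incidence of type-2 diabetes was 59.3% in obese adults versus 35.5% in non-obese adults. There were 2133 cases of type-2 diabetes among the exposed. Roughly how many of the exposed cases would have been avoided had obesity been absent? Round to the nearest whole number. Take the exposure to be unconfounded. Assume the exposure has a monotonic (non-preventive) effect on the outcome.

p₁ = 0.593, p₀ = 0.355.
PN = (p₁ − p₀)/p₁ = (0.593 − 0.355) / 0.593 ≈ 0.40135.
Attributable cases ≈ PN × (exposed cases) = 0.40135 × 2133 ≈ 856.08.

about 856 cases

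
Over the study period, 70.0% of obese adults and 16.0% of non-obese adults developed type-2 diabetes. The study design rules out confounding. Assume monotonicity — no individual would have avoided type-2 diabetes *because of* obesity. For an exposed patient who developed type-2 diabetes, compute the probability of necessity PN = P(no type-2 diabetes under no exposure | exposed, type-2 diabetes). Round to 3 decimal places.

PN ≈ 0.771

p₁ = 0.7, p₀ = 0.16.
Under exogeneity and monotonicity, PN = (p₁ − p₀) / p₁.
PN = (0.7 − 0.16) / 0.7 = 0.54 / 0.7 ≈ 0.7714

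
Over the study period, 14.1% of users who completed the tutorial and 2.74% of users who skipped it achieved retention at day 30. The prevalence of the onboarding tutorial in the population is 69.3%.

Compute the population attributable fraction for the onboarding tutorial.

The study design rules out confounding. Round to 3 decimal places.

p₁ = 0.141, p₀ = 0.0274.
Overall risk P(Y=1) = π·p₁ + (1−π)·p₀ = 0.693×0.141 + 0.307×0.0274 = 0.10612.
Under exogeneity, PAF = [P(Y=1) − p₀] / P(Y=1).
PAF = (0.10612 − 0.0274) / 0.10612 ≈ 0.7418

PAF ≈ 0.742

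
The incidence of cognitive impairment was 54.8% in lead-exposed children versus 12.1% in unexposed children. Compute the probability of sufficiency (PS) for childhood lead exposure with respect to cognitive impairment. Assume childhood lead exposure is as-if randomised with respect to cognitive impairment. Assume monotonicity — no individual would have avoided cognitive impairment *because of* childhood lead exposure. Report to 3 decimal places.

PS ≈ 0.486

p₁ = 0.548, p₀ = 0.121.
Under exogeneity and monotonicity, PS = (p₁ − p₀) / (1 − p₀).
PS = (0.548 − 0.121) / (1 − 0.121) = 0.427 / 0.879 ≈ 0.4858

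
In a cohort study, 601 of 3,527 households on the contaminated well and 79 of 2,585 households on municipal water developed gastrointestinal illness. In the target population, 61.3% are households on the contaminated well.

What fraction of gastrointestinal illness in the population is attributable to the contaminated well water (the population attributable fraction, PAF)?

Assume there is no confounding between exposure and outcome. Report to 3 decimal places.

p₁ = P(outcome | exposed) = 601/3527 = 0.1704
p₀ = P(outcome | unexposed) = 79/2585 = 0.030561
Overall risk P(Y=1) = π·p₁ + (1−π)·p₀ = 0.613×0.1704 + 0.387×0.030561 = 0.11628.
Under exogeneity, PAF = [P(Y=1) − p₀] / P(Y=1).
PAF = (0.11628 − 0.030561) / 0.11628 ≈ 0.7372

PAF ≈ 0.737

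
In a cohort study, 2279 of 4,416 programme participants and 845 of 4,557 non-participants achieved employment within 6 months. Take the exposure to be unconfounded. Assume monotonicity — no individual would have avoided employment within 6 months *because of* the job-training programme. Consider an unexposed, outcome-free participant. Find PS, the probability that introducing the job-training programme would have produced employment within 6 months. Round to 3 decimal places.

PS ≈ 0.406

p₁ = P(outcome | exposed) = 2279/4416 = 0.51608
p₀ = P(outcome | unexposed) = 845/4557 = 0.18543
Under exogeneity and monotonicity, PS = (p₁ − p₀) / (1 − p₀).
PS = (0.51608 − 0.18543) / (1 − 0.18543) = 0.33065 / 0.81457 ≈ 0.4059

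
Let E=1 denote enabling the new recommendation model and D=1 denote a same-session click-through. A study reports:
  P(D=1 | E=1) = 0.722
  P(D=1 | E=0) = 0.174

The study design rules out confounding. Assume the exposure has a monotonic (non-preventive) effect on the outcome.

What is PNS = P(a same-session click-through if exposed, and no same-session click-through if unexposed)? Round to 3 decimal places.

Let p₁ = 0.722, p₀ = 0.174.
Under exogeneity and monotonicity, PNS = p₁ − p₀.
PNS = 0.722 − 0.174 = 0.548

PNS ≈ 0.548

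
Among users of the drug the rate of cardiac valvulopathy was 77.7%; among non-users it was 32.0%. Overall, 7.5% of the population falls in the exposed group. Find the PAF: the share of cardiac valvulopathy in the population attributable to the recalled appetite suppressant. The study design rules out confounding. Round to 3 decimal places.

p₁ = 0.777, p₀ = 0.32.
Overall risk P(Y=1) = π·p₁ + (1−π)·p₀ = 0.075×0.777 + 0.925×0.32 = 0.35428.
Under exogeneity, PAF = [P(Y=1) − p₀] / P(Y=1).
PAF = (0.35428 − 0.32) / 0.35428 ≈ 0.0967

PAF ≈ 0.097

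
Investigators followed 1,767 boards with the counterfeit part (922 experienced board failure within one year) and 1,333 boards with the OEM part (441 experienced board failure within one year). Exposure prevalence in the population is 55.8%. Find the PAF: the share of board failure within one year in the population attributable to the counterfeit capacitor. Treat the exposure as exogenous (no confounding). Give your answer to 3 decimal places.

p₁ = P(outcome | exposed) = 922/1767 = 0.52179
p₀ = P(outcome | unexposed) = 441/1333 = 0.33083
Overall risk P(Y=1) = π·p₁ + (1−π)·p₀ = 0.558×0.52179 + 0.442×0.33083 = 0.43739.
Under exogeneity, PAF = [P(Y=1) − p₀] / P(Y=1).
PAF = (0.43739 − 0.33083) / 0.43739 ≈ 0.2436

PAF ≈ 0.244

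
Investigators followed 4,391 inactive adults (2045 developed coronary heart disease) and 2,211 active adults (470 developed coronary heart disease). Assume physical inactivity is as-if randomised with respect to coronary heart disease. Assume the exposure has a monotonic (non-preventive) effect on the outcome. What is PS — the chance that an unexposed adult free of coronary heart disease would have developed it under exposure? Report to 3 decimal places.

p₁ = P(outcome | exposed) = 2045/4391 = 0.46573
p₀ = P(outcome | unexposed) = 470/2211 = 0.21257
Under exogeneity and monotonicity, PS = (p₁ − p₀) / (1 − p₀).
PS = (0.46573 − 0.21257) / (1 − 0.21257) = 0.25315 / 0.78743 ≈ 0.3215

PS ≈ 0.321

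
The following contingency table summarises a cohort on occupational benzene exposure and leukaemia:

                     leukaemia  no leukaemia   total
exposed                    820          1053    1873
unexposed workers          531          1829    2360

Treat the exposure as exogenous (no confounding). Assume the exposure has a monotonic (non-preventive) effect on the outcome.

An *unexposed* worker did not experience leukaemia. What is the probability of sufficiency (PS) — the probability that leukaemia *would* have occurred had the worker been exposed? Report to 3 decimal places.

p₁ = P(outcome | exposed) = 820/1873 = 0.4378
p₀ = P(outcome | unexposed) = 531/2360 = 0.225
Under exogeneity and monotonicity, PS = (p₁ − p₀)/(1 − p₀).
PS = (0.4378 − 0.225) / 0.775 ≈ 0.2746

PS ≈ 0.275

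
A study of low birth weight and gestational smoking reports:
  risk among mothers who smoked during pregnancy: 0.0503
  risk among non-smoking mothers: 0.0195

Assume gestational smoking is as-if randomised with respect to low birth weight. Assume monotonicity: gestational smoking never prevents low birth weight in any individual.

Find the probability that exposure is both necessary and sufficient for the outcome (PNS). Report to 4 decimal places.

PNS ≈ 0.0308

Let p₁ = 0.0503, p₀ = 0.0195.
Under exogeneity and monotonicity, PNS = p₁ − p₀.
PNS = 0.0503 − 0.0195 = 0.0308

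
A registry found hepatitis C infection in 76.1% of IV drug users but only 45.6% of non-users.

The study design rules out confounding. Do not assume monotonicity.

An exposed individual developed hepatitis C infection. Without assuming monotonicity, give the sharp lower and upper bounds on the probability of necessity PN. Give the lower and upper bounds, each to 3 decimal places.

0.401 ≤ PN ≤ 0.715

p₁ = 0.761, p₀ = 0.456.
Under exogeneity alone the bounds on PN are max{0,(p₁−p₀)/p₁} ≤ PN ≤ min{1,(1−p₀)/p₁}.
  lower = (p₁ − p₀)/p₁ = 0.305 / 0.761 ≈ 0.4008
  upper = min{1, (1 − p₀)/p₁} = 0.544 / 0.761 ≈ 0.7148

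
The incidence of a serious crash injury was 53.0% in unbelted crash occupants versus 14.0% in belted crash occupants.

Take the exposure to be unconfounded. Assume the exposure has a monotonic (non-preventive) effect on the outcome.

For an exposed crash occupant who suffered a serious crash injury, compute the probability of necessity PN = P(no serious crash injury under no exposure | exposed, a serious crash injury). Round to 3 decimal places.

PN ≈ 0.736

p₁ = 0.53, p₀ = 0.14.
Under exogeneity and monotonicity, PN = (p₁ − p₀) / p₁.
PN = (0.53 − 0.14) / 0.53 = 0.39 / 0.53 ≈ 0.7358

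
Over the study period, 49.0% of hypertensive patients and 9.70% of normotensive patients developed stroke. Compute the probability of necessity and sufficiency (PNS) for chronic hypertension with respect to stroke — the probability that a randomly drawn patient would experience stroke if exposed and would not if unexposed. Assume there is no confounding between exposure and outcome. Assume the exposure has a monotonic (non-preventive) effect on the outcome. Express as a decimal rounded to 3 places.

PNS ≈ 0.393

p₁ = 0.49, p₀ = 0.097.
Under exogeneity and monotonicity, PNS = p₁ − p₀.
PNS = 0.49 − 0.097 = 0.393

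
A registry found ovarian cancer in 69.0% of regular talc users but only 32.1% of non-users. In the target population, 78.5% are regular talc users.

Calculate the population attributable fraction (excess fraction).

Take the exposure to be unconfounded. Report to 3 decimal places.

p₁ = 0.69, p₀ = 0.321.
Overall risk P(Y=1) = π·p₁ + (1−π)·p₀ = 0.785×0.69 + 0.215×0.321 = 0.61067.
Under exogeneity, PAF = [P(Y=1) − p₀] / P(Y=1).
PAF = (0.61067 − 0.321) / 0.61067 ≈ 0.4743

PAF ≈ 0.474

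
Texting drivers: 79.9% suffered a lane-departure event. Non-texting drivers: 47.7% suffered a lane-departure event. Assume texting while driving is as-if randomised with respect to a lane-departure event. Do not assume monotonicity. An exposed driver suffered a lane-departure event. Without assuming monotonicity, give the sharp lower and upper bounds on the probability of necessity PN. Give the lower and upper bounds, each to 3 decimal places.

p₁ = 0.799, p₀ = 0.477.
Under exogeneity alone the bounds on PN are max{0,(p₁−p₀)/p₁} ≤ PN ≤ min{1,(1−p₀)/p₁}.
  lower = (p₁ − p₀)/p₁ = 0.322 / 0.799 ≈ 0.4030
  upper = min{1, (1 − p₀)/p₁} = 0.523 / 0.799 ≈ 0.6546

0.403 ≤ PN ≤ 0.655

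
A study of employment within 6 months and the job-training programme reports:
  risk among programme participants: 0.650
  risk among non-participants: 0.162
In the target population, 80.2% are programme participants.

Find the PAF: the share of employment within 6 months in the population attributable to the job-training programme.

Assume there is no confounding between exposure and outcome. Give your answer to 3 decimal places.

Let p₁ = 0.65, p₀ = 0.162.
Overall risk P(Y=1) = π·p₁ + (1−π)·p₀ = 0.802×0.65 + 0.198×0.162 = 0.55338.
Under exogeneity, PAF = [P(Y=1) − p₀] / P(Y=1).
PAF = (0.55338 − 0.162) / 0.55338 ≈ 0.7073

PAF ≈ 0.707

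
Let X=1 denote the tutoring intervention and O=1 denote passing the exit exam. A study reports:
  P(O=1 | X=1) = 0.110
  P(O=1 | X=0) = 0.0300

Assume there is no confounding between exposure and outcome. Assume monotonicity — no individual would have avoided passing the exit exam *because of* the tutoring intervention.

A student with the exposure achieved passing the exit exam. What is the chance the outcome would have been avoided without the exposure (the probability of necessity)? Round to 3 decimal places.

Let p₁ = 0.11, p₀ = 0.03.
Under exogeneity and monotonicity, PN = (p₁ − p₀) / p₁.
PN = (0.11 − 0.03) / 0.11 = 0.08 / 0.11 ≈ 0.7273

PN ≈ 0.727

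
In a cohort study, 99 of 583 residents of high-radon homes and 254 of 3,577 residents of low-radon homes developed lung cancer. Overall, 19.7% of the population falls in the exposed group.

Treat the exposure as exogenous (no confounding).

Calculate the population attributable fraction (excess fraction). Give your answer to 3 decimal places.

p₁ = P(outcome | exposed) = 99/583 = 0.16981
p₀ = P(outcome | unexposed) = 254/3577 = 0.071009
Overall risk P(Y=1) = π·p₁ + (1−π)·p₀ = 0.197×0.16981 + 0.803×0.071009 = 0.090473.
Under exogeneity, PAF = [P(Y=1) − p₀] / P(Y=1).
PAF = (0.090473 − 0.071009) / 0.090473 ≈ 0.2151

PAF ≈ 0.215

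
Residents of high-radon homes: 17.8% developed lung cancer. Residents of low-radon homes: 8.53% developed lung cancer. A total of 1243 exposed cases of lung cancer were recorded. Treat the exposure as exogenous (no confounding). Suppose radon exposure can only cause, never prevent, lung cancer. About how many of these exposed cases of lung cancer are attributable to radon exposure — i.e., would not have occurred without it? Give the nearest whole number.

p₁ = 0.178, p₀ = 0.0853.
PN = (p₁ − p₀)/p₁ = (0.178 − 0.0853) / 0.178 ≈ 0.52079.
Attributable cases ≈ PN × (exposed cases) = 0.52079 × 1243 ≈ 647.34.

about 647 cases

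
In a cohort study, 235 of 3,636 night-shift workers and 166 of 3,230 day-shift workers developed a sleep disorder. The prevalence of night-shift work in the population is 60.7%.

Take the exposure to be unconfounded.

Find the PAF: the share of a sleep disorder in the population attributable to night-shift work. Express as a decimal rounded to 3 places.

p₁ = P(outcome | exposed) = 235/3636 = 0.064631
p₀ = P(outcome | unexposed) = 166/3230 = 0.051393
Overall risk P(Y=1) = π·p₁ + (1−π)·p₀ = 0.607×0.064631 + 0.393×0.051393 = 0.059429.
Under exogeneity, PAF = [P(Y=1) − p₀] / P(Y=1).
PAF = (0.059429 − 0.051393) / 0.059429 ≈ 0.1352

PAF ≈ 0.135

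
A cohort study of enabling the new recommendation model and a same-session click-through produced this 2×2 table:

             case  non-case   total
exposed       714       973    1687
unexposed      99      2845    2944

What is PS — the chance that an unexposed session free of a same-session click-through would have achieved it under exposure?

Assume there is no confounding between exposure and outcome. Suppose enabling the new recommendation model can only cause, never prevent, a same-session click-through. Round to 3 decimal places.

PS ≈ 0.403

p₁ = P(outcome | exposed) = 714/1687 = 0.42324
p₀ = P(outcome | unexposed) = 99/2944 = 0.033628
Under exogeneity and monotonicity, PS = (p₁ − p₀) / (1 − p₀).
PS = (0.42324 − 0.033628) / (1 − 0.033628) = 0.38961 / 0.96637 ≈ 0.4032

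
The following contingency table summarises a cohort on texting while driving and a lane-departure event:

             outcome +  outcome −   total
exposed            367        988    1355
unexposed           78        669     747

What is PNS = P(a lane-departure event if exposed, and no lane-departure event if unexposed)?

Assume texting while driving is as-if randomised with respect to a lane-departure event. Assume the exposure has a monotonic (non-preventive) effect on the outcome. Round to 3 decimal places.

p₁ = P(outcome | exposed) = 367/1355 = 0.27085
p₀ = P(outcome | unexposed) = 78/747 = 0.10442
Under exogeneity and monotonicity, PNS = p₁ − p₀.
PNS = 0.27085 − 0.10442 = 0.16643

PNS ≈ 0.166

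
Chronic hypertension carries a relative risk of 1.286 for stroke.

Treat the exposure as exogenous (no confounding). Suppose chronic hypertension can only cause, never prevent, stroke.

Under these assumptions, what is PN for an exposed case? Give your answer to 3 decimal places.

Under exogeneity and monotonicity, PN = (RR − 1) / RR = 1 − 1/RR.
PN = (1.286 − 1) / 1.286 = 0.286 / 1.286 ≈ 0.2224

PN ≈ 0.222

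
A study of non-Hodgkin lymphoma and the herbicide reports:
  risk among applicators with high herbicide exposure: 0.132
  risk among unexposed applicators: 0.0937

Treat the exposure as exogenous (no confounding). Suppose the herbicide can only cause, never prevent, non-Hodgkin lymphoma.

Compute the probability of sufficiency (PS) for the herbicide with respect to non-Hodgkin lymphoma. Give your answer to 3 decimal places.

PS ≈ 0.042

Let p₁ = 0.132, p₀ = 0.0937.
Under exogeneity and monotonicity, PS = (p₁ − p₀) / (1 − p₀).
PS = (0.132 − 0.0937) / (1 − 0.0937) = 0.0383 / 0.9063 ≈ 0.0423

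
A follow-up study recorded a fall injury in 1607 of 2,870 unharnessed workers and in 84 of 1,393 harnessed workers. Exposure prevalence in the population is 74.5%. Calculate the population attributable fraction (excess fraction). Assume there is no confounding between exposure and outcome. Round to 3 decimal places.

PAF ≈ 0.861

p₁ = P(outcome | exposed) = 1607/2870 = 0.55993
p₀ = P(outcome | unexposed) = 84/1393 = 0.060302
Overall risk P(Y=1) = π·p₁ + (1−π)·p₀ = 0.745×0.55993 + 0.255×0.060302 = 0.43252.
Under exogeneity, PAF = [P(Y=1) − p₀] / P(Y=1).
PAF = (0.43252 − 0.060302) / 0.43252 ≈ 0.8606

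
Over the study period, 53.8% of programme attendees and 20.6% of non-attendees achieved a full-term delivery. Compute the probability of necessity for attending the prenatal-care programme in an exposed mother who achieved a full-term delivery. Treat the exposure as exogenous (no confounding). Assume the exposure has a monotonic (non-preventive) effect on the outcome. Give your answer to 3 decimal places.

PN ≈ 0.617

p₁ = 0.538, p₀ = 0.206.
Under exogeneity and monotonicity, PN = (p₁ − p₀) / p₁.
PN = (0.538 − 0.206) / 0.538 = 0.332 / 0.538 ≈ 0.6171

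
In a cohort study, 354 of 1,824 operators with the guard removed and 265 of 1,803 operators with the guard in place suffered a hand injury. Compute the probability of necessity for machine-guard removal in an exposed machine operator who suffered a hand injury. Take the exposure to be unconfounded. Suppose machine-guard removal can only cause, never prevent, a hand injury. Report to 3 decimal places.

p₁ = P(outcome | exposed) = 354/1824 = 0.19408
p₀ = P(outcome | unexposed) = 265/1803 = 0.14698
Under exogeneity and monotonicity, PN = (p₁ − p₀) / p₁.
PN = (0.19408 − 0.14698) / 0.19408 = 0.047102 / 0.19408 ≈ 0.2427

PN ≈ 0.243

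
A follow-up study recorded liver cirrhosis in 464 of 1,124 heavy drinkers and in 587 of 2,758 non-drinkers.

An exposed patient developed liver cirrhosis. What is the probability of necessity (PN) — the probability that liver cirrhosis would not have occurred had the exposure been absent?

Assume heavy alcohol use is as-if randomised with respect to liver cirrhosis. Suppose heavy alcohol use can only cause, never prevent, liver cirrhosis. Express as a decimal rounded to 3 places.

p₁ = P(outcome | exposed) = 464/1124 = 0.41281
p₀ = P(outcome | unexposed) = 587/2758 = 0.21284
Under exogeneity and monotonicity, PN = (p₁ − p₀) / p₁.
PN = (0.41281 − 0.21284) / 0.41281 = 0.19998 / 0.41281 ≈ 0.4844

PN ≈ 0.484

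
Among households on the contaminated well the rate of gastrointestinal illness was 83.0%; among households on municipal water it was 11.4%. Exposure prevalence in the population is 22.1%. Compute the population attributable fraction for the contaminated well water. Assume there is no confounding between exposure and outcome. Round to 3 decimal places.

p₁ = 0.83, p₀ = 0.114.
Overall risk P(Y=1) = π·p₁ + (1−π)·p₀ = 0.221×0.83 + 0.779×0.114 = 0.27224.
Under exogeneity, PAF = [P(Y=1) − p₀] / P(Y=1).
PAF = (0.27224 − 0.114) / 0.27224 ≈ 0.5812

PAF ≈ 0.581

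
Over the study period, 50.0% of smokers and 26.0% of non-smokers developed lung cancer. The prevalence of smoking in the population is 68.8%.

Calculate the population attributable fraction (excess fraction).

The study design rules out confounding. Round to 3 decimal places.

PAF ≈ 0.388

p₁ = 0.5, p₀ = 0.26.
Overall risk P(Y=1) = π·p₁ + (1−π)·p₀ = 0.688×0.5 + 0.312×0.26 = 0.42512.
Under exogeneity, PAF = [P(Y=1) − p₀] / P(Y=1).
PAF = (0.42512 − 0.26) / 0.42512 ≈ 0.3884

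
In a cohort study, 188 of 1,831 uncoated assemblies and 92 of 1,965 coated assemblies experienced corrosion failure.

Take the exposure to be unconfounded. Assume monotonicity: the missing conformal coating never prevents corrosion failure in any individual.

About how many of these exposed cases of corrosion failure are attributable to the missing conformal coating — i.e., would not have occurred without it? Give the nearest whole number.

p₁ = P(outcome | exposed) = 188/1831 = 0.10268
p₀ = P(outcome | unexposed) = 92/1965 = 0.046819
PN = (p₁ − p₀)/p₁ = (0.10268 − 0.046819) / 0.10268 ≈ 0.54401.
Attributable cases ≈ PN × (exposed cases) = 0.54401 × 188 ≈ 102.27.

about 102 cases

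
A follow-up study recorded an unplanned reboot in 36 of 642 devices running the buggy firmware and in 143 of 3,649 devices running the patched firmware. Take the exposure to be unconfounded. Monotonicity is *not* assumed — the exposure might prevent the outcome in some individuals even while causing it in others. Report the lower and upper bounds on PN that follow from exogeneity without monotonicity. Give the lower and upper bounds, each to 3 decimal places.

0.301 ≤ PN ≤ 1.000

p₁ = P(outcome | exposed) = 36/642 = 0.056075
p₀ = P(outcome | unexposed) = 143/3649 = 0.039189
Under exogeneity alone the bounds on PN are max{0,(p₁−p₀)/p₁} ≤ PN ≤ min{1,(1−p₀)/p₁}.
  lower = (p₁ − p₀)/p₁ = 0.016886 / 0.056075 ≈ 0.3011
  upper = min{1, (1 − p₀)/p₁} = 0.96081 / 0.056075 ≈ 17.1345 → capped at 1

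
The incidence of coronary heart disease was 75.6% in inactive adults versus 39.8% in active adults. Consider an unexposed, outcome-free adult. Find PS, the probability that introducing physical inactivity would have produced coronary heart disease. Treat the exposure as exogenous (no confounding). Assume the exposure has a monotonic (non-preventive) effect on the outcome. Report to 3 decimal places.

PS ≈ 0.595

p₁ = 0.756, p₀ = 0.398.
Under exogeneity and monotonicity, PS = (p₁ − p₀) / (1 − p₀).
PS = (0.756 − 0.398) / (1 − 0.398) = 0.358 / 0.602 ≈ 0.5947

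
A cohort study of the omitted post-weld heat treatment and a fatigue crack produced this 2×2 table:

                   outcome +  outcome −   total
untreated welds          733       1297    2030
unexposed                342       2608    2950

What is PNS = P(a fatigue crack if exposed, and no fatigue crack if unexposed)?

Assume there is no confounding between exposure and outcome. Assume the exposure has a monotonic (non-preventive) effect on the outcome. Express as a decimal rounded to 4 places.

PNS ≈ 0.2452

p₁ = P(outcome | exposed) = 733/2030 = 0.36108
p₀ = P(outcome | unexposed) = 342/2950 = 0.11593
Under exogeneity and monotonicity, PNS = p₁ − p₀.
PNS = 0.36108 − 0.11593 = 0.24515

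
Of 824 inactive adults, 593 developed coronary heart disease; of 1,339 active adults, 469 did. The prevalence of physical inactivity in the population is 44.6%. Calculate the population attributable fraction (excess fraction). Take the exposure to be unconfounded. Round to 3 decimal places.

p₁ = P(outcome | exposed) = 593/824 = 0.71966
p₀ = P(outcome | unexposed) = 469/1339 = 0.35026
Overall risk P(Y=1) = π·p₁ + (1−π)·p₀ = 0.446×0.71966 + 0.554×0.35026 = 0.51501.
Under exogeneity, PAF = [P(Y=1) − p₀] / P(Y=1).
PAF = (0.51501 − 0.35026) / 0.51501 ≈ 0.3199

PAF ≈ 0.320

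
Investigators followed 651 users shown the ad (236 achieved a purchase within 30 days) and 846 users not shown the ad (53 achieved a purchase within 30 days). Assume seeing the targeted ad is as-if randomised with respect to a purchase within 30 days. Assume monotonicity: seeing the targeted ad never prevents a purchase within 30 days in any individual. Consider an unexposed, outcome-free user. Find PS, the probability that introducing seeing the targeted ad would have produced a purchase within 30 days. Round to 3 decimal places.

p₁ = P(outcome | exposed) = 236/651 = 0.36252
p₀ = P(outcome | unexposed) = 53/846 = 0.062648
Under exogeneity and monotonicity, PS = (p₁ − p₀) / (1 − p₀).
PS = (0.36252 − 0.062648) / (1 − 0.062648) = 0.29987 / 0.93735 ≈ 0.3199

PS ≈ 0.320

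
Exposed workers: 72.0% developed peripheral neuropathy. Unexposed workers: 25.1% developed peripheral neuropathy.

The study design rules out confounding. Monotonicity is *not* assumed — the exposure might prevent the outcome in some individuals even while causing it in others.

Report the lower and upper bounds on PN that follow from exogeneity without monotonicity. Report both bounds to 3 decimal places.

0.651 ≤ PN ≤ 1.000

p₁ = 0.72, p₀ = 0.251.
Under exogeneity alone the bounds on PN are max{0,(p₁−p₀)/p₁} ≤ PN ≤ min{1,(1−p₀)/p₁}.
  lower = (p₁ − p₀)/p₁ = 0.469 / 0.72 ≈ 0.6514
  upper = min{1, (1 − p₀)/p₁} = 0.749 / 0.72 ≈ 1.0403 → capped at 1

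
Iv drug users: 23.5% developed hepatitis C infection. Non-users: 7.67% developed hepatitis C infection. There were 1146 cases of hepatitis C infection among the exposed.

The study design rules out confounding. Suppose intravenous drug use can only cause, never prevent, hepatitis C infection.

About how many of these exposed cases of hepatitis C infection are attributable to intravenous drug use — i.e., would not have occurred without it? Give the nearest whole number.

p₁ = 0.235, p₀ = 0.0767.
PN = (p₁ − p₀)/p₁ = (0.235 − 0.0767) / 0.235 ≈ 0.67362.
Attributable cases ≈ PN × (exposed cases) = 0.67362 × 1146 ≈ 771.97.

about 772 cases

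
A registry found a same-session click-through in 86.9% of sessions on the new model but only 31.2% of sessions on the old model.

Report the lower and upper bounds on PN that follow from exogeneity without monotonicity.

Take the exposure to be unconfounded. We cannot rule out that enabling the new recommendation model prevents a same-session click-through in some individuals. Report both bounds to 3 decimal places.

p₁ = 0.869, p₀ = 0.312.
Under exogeneity alone the bounds on PN are max{0,(p₁−p₀)/p₁} ≤ PN ≤ min{1,(1−p₀)/p₁}.
  lower = (p₁ − p₀)/p₁ = 0.557 / 0.869 ≈ 0.6410
  upper = min{1, (1 − p₀)/p₁} = 0.688 / 0.869 ≈ 0.7917

0.641 ≤ PN ≤ 0.792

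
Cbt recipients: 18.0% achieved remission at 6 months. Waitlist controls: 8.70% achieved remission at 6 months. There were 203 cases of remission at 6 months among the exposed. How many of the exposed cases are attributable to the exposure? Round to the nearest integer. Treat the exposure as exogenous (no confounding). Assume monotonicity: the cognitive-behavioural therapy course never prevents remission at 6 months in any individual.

about 105 cases

p₁ = 0.18, p₀ = 0.087.
PN = (p₁ − p₀)/p₁ = (0.18 − 0.087) / 0.18 ≈ 0.51667.
Attributable cases ≈ PN × (exposed cases) = 0.51667 × 203 ≈ 104.88.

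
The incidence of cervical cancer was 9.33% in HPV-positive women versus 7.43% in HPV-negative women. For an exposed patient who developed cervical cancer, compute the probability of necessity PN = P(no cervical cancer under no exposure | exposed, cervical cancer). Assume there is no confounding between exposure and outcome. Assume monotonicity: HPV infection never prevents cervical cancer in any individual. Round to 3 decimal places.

PN ≈ 0.204

p₁ = 0.0933, p₀ = 0.0743.
Under exogeneity and monotonicity, PN = (p₁ − p₀) / p₁.
PN = (0.0933 − 0.0743) / 0.0933 = 0.019 / 0.0933 ≈ 0.2036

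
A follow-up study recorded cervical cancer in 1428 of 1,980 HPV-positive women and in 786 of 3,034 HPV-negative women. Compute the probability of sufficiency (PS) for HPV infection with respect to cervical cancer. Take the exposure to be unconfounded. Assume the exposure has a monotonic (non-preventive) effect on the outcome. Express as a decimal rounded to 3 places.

PS ≈ 0.624

p₁ = P(outcome | exposed) = 1428/1980 = 0.72121
p₀ = P(outcome | unexposed) = 786/3034 = 0.25906
Under exogeneity and monotonicity, PS = (p₁ − p₀) / (1 − p₀).
PS = (0.72121 − 0.25906) / (1 − 0.25906) = 0.46215 / 0.74094 ≈ 0.6237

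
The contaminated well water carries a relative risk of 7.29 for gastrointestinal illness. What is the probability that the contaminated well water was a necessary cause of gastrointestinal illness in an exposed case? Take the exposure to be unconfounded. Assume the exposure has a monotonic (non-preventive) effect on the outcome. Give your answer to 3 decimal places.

Under exogeneity and monotonicity, PN = (RR − 1) / RR = 1 − 1/RR.
PN = (7.29 − 1) / 7.29 = 6.29 / 7.29 ≈ 0.8628

PN ≈ 0.863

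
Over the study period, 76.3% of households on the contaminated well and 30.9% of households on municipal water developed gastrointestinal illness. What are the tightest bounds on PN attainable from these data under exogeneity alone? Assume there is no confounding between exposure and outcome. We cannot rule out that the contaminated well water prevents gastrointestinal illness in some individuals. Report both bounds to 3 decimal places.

0.595 ≤ PN ≤ 0.906

p₁ = 0.763, p₀ = 0.309.
Under exogeneity alone the bounds on PN are max{0,(p₁−p₀)/p₁} ≤ PN ≤ min{1,(1−p₀)/p₁}.
  lower = (p₁ − p₀)/p₁ = 0.454 / 0.763 ≈ 0.5950
  upper = min{1, (1 − p₀)/p₁} = 0.691 / 0.763 ≈ 0.9056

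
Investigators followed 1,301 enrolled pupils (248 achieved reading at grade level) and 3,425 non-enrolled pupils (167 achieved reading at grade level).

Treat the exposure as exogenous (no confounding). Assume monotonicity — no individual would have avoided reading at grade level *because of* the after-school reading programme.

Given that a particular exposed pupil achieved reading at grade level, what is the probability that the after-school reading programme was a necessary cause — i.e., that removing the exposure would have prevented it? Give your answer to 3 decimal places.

p₁ = P(outcome | exposed) = 248/1301 = 0.19062
p₀ = P(outcome | unexposed) = 167/3425 = 0.048759
Under exogeneity and monotonicity, PN = (p₁ − p₀) / p₁.
PN = (0.19062 − 0.048759) / 0.19062 = 0.14186 / 0.19062 ≈ 0.7442

PN ≈ 0.744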